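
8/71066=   4/35533 = 0.00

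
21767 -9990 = 11777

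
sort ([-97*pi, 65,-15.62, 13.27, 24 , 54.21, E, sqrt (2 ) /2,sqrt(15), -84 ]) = [ - 97*pi , - 84, - 15.62, sqrt( 2)/2,E , sqrt(15),13.27, 24, 54.21,65 ]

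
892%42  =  10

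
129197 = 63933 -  - 65264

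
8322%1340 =282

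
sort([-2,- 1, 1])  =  [ - 2, - 1, 1 ] 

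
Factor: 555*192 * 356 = 2^8*3^2*5^1*37^1*89^1 = 37935360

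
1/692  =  1/692 = 0.00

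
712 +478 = 1190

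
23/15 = 23/15 = 1.53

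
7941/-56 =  - 7941/56= - 141.80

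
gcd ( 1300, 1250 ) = 50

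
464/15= 464/15 =30.93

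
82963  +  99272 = 182235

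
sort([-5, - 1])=[-5,  -  1]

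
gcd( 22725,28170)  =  45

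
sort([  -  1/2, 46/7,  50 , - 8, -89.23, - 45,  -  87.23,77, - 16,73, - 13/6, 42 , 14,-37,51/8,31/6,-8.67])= [ - 89.23, - 87.23, - 45, - 37, - 16, - 8.67, - 8, - 13/6,-1/2, 31/6, 51/8,  46/7 , 14, 42,50,73, 77] 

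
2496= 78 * 32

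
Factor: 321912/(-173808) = -263/142 =- 2^(-1) *71^( - 1 ) * 263^1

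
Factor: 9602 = 2^1 *4801^1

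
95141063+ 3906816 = 99047879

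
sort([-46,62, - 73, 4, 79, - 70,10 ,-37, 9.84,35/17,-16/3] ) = [ - 73,-70, - 46 ,  -  37, - 16/3, 35/17,4,9.84,10,62,  79]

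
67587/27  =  2503  +  2/9  =  2503.22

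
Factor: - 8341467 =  - 3^1 * 149^1 * 18661^1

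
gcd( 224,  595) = 7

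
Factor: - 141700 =-2^2*5^2*13^1 * 109^1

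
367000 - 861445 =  - 494445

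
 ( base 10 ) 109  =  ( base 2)1101101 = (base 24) 4D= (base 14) 7B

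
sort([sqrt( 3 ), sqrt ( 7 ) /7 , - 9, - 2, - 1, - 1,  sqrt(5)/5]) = [-9, - 2,-1, - 1,sqrt( 7) /7 , sqrt( 5 )/5,  sqrt (3) ] 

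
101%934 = 101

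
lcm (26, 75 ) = 1950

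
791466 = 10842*73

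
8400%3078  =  2244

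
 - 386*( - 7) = 2702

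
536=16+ 520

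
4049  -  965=3084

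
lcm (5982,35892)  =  35892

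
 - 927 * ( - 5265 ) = 4880655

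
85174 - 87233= - 2059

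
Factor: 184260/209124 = 3^ ( - 1 )*5^1*83^1*157^(-1)  =  415/471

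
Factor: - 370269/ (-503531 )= 3^2*7^( - 1)*41141^1*71933^ ( - 1) 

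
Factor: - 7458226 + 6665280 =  - 792946  =  - 2^1* 7^1*11^1*19^1  *271^1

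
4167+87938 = 92105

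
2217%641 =294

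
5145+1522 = 6667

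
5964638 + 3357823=9322461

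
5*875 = 4375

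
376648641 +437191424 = 813840065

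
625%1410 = 625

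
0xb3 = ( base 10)179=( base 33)5e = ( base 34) 59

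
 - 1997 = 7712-9709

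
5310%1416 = 1062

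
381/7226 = 381/7226 = 0.05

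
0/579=0 = 0.00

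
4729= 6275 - 1546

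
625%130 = 105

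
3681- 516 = 3165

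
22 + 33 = 55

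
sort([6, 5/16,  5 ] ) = [ 5/16,5, 6 ] 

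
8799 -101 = 8698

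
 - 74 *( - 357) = 26418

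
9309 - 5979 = 3330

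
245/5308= 245/5308  =  0.05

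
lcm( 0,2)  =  0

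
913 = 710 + 203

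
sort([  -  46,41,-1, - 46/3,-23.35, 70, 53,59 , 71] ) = [ - 46, - 23.35 ,-46/3 , - 1, 41,53, 59, 70 , 71] 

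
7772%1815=512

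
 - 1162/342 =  - 581/171 = - 3.40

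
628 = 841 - 213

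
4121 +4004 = 8125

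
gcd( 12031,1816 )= 227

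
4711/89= 4711/89=52.93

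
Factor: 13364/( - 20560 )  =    -  13/20 = - 2^(-2 )*5^(-1)*13^1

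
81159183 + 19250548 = 100409731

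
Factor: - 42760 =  - 2^3*5^1*1069^1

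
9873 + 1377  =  11250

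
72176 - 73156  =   - 980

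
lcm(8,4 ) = 8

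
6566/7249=6566/7249 = 0.91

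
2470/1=2470 = 2470.00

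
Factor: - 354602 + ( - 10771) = - 365373=   - 3^2*40597^1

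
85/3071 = 85/3071 = 0.03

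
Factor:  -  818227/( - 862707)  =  3^( - 1 )*17^1*23^( - 1)*12503^( - 1)*48131^1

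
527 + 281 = 808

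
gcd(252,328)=4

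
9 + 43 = 52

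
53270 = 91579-38309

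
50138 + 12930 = 63068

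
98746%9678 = 1966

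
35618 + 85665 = 121283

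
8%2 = 0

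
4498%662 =526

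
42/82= 21/41 = 0.51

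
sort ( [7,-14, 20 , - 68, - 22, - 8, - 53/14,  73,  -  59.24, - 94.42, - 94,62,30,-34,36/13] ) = [ - 94.42,-94, - 68, - 59.24, - 34,-22,  -  14, - 8,-53/14,  36/13,  7,20, 30,62,  73]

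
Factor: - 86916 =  - 2^2*3^1*7243^1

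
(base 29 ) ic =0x216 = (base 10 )534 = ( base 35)F9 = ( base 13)321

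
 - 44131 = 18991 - 63122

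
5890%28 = 10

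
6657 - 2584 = 4073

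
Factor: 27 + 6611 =2^1*3319^1 = 6638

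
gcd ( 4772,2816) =4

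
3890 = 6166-2276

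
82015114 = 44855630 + 37159484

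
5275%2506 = 263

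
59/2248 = 59/2248 = 0.03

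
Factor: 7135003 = 71^1*100493^1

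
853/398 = 853/398 = 2.14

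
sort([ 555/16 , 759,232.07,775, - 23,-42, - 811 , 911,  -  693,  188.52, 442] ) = [ - 811, - 693, - 42, - 23,555/16,188.52,232.07,442, 759,775,911 ] 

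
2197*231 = 507507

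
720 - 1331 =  - 611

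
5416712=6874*788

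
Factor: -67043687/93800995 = - 5^( - 1 )*3803^( - 1) * 4933^( - 1 )*67043687^1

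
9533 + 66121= 75654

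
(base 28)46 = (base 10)118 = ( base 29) 42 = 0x76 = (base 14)86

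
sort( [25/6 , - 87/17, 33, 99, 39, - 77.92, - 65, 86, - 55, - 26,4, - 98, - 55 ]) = [ - 98, - 77.92, - 65,  -  55, -55, - 26, - 87/17,4,25/6, 33, 39, 86, 99]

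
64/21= 64/21 = 3.05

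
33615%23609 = 10006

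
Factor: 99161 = 17^1*19^1*307^1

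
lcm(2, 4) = 4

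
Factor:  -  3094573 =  -3094573^1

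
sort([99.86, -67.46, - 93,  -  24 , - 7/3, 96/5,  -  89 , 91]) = [ - 93,-89, - 67.46, - 24 ,  -  7/3, 96/5 , 91,99.86 ] 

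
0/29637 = 0 = 0.00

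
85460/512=166  +  117/128 = 166.91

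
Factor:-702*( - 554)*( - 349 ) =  -2^2*3^3*13^1*277^1*349^1 =- 135728892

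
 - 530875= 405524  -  936399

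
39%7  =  4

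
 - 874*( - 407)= 355718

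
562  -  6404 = - 5842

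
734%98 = 48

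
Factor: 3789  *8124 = 2^2 * 3^3*421^1*677^1 = 30781836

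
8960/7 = 1280 = 1280.00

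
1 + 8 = 9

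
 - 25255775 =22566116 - 47821891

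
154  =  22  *7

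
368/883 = 368/883 = 0.42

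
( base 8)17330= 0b1111011011000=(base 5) 223041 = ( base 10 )7896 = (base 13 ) 3795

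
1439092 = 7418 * 194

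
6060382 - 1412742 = 4647640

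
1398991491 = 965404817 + 433586674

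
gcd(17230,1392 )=2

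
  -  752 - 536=-1288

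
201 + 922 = 1123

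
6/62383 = 6/62383 =0.00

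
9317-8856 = 461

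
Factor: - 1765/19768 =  - 5/56 = -2^( - 3 ) * 5^1*7^(-1) 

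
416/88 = 4 + 8/11  =  4.73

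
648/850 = 324/425 = 0.76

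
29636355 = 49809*595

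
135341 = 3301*41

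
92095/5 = 18419 = 18419.00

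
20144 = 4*5036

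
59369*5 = 296845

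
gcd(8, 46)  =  2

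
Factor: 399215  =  5^1*79843^1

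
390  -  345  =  45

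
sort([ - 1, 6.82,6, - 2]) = [-2, - 1, 6,  6.82 ]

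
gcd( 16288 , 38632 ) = 8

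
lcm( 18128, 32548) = 1432112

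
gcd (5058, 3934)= 562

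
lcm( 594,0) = 0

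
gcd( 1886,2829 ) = 943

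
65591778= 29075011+36516767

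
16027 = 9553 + 6474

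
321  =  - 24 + 345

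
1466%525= 416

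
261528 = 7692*34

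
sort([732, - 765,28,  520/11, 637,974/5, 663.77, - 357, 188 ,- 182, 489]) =[-765, - 357, - 182,28, 520/11,  188,974/5, 489,637,663.77,  732 ]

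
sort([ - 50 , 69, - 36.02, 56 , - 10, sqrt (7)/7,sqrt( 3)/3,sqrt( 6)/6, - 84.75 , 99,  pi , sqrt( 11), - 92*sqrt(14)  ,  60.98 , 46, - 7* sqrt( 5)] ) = [-92*sqrt( 14),  -  84.75, - 50, - 36.02 , - 7*sqrt( 5), - 10,sqrt(7 )/7,sqrt( 6)/6,sqrt( 3)/3,  pi,sqrt( 11),46,  56,60.98,69 , 99 ] 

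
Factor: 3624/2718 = 4/3 = 2^2 *3^( - 1) 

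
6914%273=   89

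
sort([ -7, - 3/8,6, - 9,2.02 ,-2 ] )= [ - 9 ,-7, - 2,-3/8,  2.02, 6]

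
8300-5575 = 2725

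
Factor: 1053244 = 2^2*73^1*3607^1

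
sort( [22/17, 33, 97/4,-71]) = [ - 71,22/17, 97/4, 33]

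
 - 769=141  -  910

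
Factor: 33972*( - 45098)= - 2^3*3^1 * 19^1*149^1*22549^1 = -1532069256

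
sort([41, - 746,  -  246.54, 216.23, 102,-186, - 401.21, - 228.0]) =[ - 746,-401.21,-246.54,-228.0,-186, 41,102,216.23]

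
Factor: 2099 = 2099^1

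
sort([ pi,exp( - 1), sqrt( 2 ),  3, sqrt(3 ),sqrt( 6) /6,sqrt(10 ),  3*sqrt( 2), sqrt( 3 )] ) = [ exp(-1 ),  sqrt( 6)/6, sqrt(2), sqrt(3) , sqrt( 3 ),  3,pi , sqrt(10 ),3*sqrt( 2 ) ]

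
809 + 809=1618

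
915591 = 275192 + 640399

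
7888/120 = 65+11/15  =  65.73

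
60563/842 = 71 + 781/842 = 71.93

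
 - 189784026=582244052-772028078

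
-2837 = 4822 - 7659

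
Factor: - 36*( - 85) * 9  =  27540  =  2^2*3^4*5^1*17^1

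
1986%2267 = 1986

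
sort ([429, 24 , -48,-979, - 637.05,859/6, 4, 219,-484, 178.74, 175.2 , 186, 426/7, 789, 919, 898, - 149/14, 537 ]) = [ - 979, - 637.05, - 484, - 48, - 149/14, 4,24 , 426/7 , 859/6, 175.2,178.74, 186, 219, 429, 537, 789, 898,919]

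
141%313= 141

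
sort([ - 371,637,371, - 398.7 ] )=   [ - 398.7, - 371,371,  637] 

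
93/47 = 1+46/47 = 1.98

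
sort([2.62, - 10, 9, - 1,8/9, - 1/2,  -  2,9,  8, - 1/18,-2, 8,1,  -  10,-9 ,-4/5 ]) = [ - 10,-10, - 9, -2, - 2, - 1, - 4/5, - 1/2,  -  1/18,8/9, 1, 2.62, 8,8,9, 9 ] 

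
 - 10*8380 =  - 83800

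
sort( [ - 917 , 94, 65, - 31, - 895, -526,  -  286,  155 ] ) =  [ - 917,-895 ,-526 , - 286, - 31,65,  94, 155 ]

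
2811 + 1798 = 4609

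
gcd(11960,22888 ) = 8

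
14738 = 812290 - 797552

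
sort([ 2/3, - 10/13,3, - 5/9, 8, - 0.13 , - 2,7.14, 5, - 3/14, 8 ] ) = [ - 2, - 10/13, - 5/9,-3/14, - 0.13 , 2/3, 3, 5, 7.14 , 8 , 8]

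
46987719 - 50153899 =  - 3166180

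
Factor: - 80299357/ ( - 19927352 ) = 2^( - 3 )*19^(-1 )*5407^1*14851^1*131101^(  -  1 ) 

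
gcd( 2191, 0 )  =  2191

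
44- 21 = 23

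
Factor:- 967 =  - 967^1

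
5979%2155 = 1669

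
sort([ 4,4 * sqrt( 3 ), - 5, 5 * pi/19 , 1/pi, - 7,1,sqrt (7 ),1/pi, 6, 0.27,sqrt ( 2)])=[ - 7,- 5, 0.27,1/pi,1/pi , 5 * pi/19,1,sqrt ( 2),sqrt(7),4,  6,4*sqrt(3)]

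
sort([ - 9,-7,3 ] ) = [ - 9, - 7, 3]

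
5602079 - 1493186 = 4108893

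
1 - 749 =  - 748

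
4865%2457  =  2408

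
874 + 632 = 1506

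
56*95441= 5344696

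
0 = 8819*0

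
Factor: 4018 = 2^1*7^2*41^1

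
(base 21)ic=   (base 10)390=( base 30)D0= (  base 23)gm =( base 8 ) 606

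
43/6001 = 43/6001 = 0.01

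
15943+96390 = 112333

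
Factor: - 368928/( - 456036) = 2^3*3^2*89^( - 1) = 72/89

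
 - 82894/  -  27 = 3070 + 4/27 = 3070.15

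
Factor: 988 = 2^2*13^1*19^1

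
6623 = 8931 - 2308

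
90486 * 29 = 2624094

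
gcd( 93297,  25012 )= 1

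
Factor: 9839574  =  2^1*3^2*546643^1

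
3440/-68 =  - 51+7/17  =  - 50.59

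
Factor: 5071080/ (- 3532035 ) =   -  338072/235469 = -2^3*7^1*13^( - 1 )*59^( - 1 )*307^( - 1)*6037^1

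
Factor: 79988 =2^2*19997^1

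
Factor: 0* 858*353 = 0 = 0^1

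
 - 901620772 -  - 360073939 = -541546833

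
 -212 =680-892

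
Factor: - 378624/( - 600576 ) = 29/46=2^( -1 )*23^( - 1) * 29^1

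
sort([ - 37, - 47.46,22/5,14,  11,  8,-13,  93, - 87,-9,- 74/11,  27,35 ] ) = [ - 87,-47.46,  -  37,-13, - 9,-74/11,22/5,8,11,14 , 27,35, 93 ] 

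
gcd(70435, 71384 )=1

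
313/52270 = 313/52270  =  0.01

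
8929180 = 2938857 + 5990323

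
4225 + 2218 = 6443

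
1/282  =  1/282=0.00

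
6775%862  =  741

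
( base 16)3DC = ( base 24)1h4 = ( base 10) 988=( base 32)US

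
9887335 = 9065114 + 822221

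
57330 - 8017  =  49313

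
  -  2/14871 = - 1  +  14869/14871 =- 0.00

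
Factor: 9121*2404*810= 17760776040  =  2^3* 3^4 *5^1*7^1 * 601^1*1303^1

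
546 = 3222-2676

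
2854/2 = 1427 = 1427.00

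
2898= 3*966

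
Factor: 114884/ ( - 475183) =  - 2^2*7^1*11^1*317^( -1)*373^1*1499^(-1)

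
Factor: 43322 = 2^1*21661^1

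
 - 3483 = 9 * ( - 387)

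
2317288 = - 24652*( - 94 )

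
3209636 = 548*5857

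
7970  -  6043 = 1927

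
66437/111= 66437/111 = 598.53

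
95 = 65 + 30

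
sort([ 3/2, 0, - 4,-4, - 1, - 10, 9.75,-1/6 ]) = [ - 10,-4, - 4, - 1, - 1/6,0, 3/2,9.75 ] 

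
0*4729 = 0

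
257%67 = 56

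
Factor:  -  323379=  -  3^3*7^1*29^1*59^1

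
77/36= 2 + 5/36 = 2.14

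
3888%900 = 288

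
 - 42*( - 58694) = 2465148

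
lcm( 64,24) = 192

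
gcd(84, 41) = 1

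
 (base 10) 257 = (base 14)145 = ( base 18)E5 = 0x101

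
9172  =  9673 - 501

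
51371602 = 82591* 622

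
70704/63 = 7856/7 = 1122.29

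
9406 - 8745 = 661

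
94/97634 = 47/48817=0.00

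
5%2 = 1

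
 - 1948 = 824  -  2772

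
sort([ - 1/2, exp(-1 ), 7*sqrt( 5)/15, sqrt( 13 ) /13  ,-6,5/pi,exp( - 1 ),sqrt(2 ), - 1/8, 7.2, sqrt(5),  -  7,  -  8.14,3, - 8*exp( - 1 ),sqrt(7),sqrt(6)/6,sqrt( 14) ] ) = [ - 8.14,  -  7, - 6 , - 8 * exp( - 1), - 1/2, - 1/8, sqrt(13)/13 , exp(-1 ), exp(-1 ), sqrt(6)/6,7*sqrt(5) /15,sqrt ( 2), 5/pi, sqrt (5), sqrt(7), 3, sqrt(14), 7.2 ]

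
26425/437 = 26425/437= 60.47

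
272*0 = 0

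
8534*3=25602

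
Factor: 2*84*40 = 2^6*3^1*5^1*7^1 = 6720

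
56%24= 8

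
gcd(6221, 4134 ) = 1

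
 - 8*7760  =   - 62080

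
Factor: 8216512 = 2^6*19^1  *  29^1 * 233^1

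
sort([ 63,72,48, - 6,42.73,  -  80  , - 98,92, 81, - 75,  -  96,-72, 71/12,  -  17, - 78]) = [ - 98, - 96, -80,  -  78, - 75,- 72,  -  17,-6,71/12  ,  42.73, 48, 63, 72, 81, 92]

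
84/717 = 28/239 = 0.12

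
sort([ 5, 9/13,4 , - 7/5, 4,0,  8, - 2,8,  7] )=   [ - 2, - 7/5, 0,  9/13, 4,4, 5,7,  8,8]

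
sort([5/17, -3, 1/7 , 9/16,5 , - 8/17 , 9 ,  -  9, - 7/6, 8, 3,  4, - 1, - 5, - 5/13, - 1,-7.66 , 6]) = [ - 9,  -  7.66, - 5, - 3,-7/6,  -  1,-1, - 8/17, - 5/13,1/7, 5/17,  9/16,3 , 4, 5,6,  8,9]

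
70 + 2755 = 2825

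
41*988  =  40508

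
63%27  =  9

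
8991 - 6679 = 2312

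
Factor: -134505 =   -  3^2 *5^1*7^2* 61^1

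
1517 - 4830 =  -3313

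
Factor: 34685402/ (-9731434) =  - 17342701/4865717 = - 4865717^( - 1)*17342701^1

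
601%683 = 601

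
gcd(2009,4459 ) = 49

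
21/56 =3/8 = 0.38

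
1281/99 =427/33  =  12.94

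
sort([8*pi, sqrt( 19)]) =[sqrt( 19 ),  8*pi]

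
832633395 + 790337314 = 1622970709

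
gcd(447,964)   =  1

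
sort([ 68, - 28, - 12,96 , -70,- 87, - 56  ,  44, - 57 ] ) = [ - 87,  -  70, - 57, - 56,-28, - 12,44, 68, 96 ] 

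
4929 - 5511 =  - 582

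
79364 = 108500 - 29136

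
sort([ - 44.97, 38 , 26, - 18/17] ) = [ - 44.97,  -  18/17,26, 38 ] 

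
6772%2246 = 34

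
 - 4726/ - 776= 2363/388 = 6.09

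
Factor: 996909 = 3^1*332303^1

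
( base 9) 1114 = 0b1100110111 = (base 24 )1A7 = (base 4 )30313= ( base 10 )823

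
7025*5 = 35125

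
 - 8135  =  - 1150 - 6985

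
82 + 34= 116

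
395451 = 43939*9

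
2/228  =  1/114= 0.01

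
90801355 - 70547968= 20253387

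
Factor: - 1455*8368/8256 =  - 253655/172 = - 2^(-2 )*5^1 *43^(-1)*97^1*523^1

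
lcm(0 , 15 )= 0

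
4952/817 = 6 + 50/817 = 6.06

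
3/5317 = 3/5317 = 0.00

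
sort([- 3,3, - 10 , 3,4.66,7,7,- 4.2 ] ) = [ - 10 ,-4.2, - 3,3,  3, 4.66, 7,7]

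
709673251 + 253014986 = 962688237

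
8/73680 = 1/9210 = 0.00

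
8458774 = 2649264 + 5809510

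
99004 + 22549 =121553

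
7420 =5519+1901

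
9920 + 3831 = 13751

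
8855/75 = 1771/15 =118.07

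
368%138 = 92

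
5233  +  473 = 5706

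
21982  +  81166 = 103148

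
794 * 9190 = 7296860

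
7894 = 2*3947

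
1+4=5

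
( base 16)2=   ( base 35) 2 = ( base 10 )2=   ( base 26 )2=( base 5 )2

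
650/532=1 + 59/266 = 1.22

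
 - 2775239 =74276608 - 77051847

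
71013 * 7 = 497091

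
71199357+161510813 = 232710170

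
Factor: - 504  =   - 2^3*3^2*7^1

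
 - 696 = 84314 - 85010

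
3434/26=1717/13 = 132.08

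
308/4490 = 154/2245 = 0.07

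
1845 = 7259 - 5414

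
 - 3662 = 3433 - 7095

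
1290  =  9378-8088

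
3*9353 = 28059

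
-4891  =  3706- 8597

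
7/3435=7/3435= 0.00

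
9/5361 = 3/1787 = 0.00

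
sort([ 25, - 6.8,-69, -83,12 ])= [-83, - 69, - 6.8,12, 25 ] 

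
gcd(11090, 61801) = 1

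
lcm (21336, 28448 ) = 85344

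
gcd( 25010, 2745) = 305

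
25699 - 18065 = 7634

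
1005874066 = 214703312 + 791170754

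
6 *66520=399120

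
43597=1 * 43597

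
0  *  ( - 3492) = 0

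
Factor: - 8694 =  - 2^1*3^3*7^1*23^1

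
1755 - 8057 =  - 6302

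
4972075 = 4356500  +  615575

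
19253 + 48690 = 67943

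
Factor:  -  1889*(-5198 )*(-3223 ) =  - 31646707906 = - 2^1*11^1*23^1*113^1*293^1*1889^1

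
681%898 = 681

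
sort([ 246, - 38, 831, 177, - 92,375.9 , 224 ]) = [ - 92, - 38,177, 224, 246,375.9, 831] 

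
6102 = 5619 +483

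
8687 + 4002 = 12689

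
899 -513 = 386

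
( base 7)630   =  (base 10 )315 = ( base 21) F0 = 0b100111011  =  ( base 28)B7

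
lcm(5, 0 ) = 0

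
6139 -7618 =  - 1479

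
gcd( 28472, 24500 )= 4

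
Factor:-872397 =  - 3^3*79^1*409^1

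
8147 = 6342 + 1805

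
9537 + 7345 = 16882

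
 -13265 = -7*1895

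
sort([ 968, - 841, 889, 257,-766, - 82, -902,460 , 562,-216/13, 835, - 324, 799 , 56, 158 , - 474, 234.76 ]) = [ - 902, - 841,-766, - 474, - 324, - 82,  -  216/13,56, 158, 234.76, 257,  460, 562,  799,835,889,968] 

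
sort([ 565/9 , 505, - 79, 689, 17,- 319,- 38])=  [ - 319, - 79,-38, 17,565/9, 505, 689 ]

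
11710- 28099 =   -  16389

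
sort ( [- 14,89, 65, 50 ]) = [  -  14, 50, 65,89 ]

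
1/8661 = 1/8661 = 0.00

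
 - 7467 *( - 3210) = 23969070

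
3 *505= 1515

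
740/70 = 10  +  4/7 = 10.57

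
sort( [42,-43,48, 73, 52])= [ - 43, 42, 48, 52,73]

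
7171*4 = 28684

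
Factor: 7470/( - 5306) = -3735/2653 = - 3^2*5^1*7^ ( -1) * 83^1*379^( -1) 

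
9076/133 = 9076/133 = 68.24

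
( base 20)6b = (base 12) ab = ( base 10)131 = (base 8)203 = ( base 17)7c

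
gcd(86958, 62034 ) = 6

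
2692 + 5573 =8265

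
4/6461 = 4/6461= 0.00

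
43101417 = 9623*4479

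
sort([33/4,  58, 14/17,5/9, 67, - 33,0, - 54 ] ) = [-54,  -  33, 0,5/9, 14/17,33/4,58, 67]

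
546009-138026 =407983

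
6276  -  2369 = 3907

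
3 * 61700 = 185100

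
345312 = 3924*88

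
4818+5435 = 10253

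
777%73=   47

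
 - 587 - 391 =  - 978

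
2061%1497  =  564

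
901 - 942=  - 41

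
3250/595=5  +  55/119=5.46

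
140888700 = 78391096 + 62497604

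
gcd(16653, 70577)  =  793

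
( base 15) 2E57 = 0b10011011111110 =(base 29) bp6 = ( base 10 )9982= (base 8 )23376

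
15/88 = 15/88 = 0.17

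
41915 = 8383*5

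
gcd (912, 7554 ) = 6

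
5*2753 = 13765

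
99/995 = 99/995 = 0.10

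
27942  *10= 279420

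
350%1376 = 350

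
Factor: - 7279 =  - 29^1*251^1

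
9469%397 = 338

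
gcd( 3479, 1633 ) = 71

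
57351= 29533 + 27818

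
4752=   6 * 792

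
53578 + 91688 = 145266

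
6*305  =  1830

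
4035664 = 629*6416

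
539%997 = 539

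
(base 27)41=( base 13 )85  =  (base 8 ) 155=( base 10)109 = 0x6d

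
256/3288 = 32/411  =  0.08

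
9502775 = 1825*5207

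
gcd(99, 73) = 1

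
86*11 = 946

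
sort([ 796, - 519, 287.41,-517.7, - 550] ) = [ - 550, - 519, - 517.7,287.41, 796 ]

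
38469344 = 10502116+27967228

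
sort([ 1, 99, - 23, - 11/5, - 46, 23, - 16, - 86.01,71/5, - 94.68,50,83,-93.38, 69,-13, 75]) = [-94.68, - 93.38, - 86.01,-46, - 23, - 16, - 13,  -  11/5, 1, 71/5,23, 50, 69,75, 83 , 99 ]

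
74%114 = 74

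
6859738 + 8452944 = 15312682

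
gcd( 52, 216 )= 4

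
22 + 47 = 69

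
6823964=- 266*( - 25654)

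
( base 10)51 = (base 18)2f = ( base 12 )43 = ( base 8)63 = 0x33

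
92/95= 92/95 = 0.97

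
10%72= 10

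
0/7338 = 0 = 0.00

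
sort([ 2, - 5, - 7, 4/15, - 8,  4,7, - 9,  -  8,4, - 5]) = [ - 9, - 8, - 8, - 7, - 5, - 5, 4/15, 2 , 4, 4,  7] 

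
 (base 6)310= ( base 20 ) 5e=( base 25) 4e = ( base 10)114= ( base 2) 1110010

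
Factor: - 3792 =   -  2^4 * 3^1 * 79^1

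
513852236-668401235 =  - 154548999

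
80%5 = 0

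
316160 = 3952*80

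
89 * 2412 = 214668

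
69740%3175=3065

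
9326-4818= 4508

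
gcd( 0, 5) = 5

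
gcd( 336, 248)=8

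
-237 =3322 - 3559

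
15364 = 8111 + 7253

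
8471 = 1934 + 6537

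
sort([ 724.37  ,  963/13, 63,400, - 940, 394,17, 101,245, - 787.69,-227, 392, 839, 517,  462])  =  [ - 940, - 787.69, - 227 , 17, 63, 963/13,101, 245, 392,394, 400,462,517, 724.37, 839] 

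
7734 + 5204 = 12938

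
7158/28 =3579/14= 255.64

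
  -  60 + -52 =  - 112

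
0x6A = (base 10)106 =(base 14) 78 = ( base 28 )3m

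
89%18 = 17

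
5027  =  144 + 4883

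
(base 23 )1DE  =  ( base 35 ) O2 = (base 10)842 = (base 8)1512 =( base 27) 145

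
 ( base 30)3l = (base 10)111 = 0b1101111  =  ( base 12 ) 93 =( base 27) 43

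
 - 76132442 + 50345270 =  - 25787172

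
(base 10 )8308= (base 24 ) EA4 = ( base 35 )6RD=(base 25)d78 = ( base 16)2074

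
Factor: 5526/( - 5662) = -2763/2831= -3^2*19^(- 1 )*149^( - 1)*307^1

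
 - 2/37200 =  - 1/18600 =- 0.00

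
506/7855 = 506/7855 =0.06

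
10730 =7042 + 3688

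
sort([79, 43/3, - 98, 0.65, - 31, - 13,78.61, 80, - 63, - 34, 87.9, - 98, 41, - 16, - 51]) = [ - 98, -98 , - 63,-51,-34, - 31, - 16, - 13,0.65, 43/3, 41, 78.61, 79,80,  87.9]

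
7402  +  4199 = 11601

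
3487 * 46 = 160402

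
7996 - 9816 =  - 1820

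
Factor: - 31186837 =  - 11^1*31^1*91457^1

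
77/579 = 77/579 = 0.13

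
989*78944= 78075616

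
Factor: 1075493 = 1075493^1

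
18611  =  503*37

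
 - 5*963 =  - 4815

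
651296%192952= 72440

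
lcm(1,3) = 3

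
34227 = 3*11409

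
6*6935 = 41610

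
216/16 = 13 +1/2 = 13.50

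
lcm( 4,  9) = 36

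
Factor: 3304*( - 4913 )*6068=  - 2^5*7^1*17^3*37^1*41^1*59^1 = - 98499125536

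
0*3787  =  0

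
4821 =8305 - 3484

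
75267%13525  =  7642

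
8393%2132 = 1997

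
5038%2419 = 200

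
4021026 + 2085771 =6106797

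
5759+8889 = 14648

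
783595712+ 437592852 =1221188564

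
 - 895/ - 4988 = 895/4988 = 0.18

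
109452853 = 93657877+15794976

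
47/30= 1 + 17/30 = 1.57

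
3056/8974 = 1528/4487=0.34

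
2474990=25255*98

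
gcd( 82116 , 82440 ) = 36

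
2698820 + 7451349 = 10150169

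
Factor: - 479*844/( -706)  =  202138/353 = 2^1*211^1*353^(-1)* 479^1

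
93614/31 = 93614/31 = 3019.81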